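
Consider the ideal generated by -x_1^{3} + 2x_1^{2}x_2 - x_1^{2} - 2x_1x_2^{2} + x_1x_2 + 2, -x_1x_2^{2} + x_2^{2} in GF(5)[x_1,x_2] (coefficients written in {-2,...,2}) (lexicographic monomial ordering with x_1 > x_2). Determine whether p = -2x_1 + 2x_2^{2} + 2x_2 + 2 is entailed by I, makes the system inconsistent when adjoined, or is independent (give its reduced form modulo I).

-2x_1 + 2x_2^{2} + 2x_2 + 2 is independent of I; its normal form modulo I is -2x_1 + 2x_2^{2} + 2x_2 + 2.

First compute the reduced Gröbner basis of I by Buchberger's algorithm.
f_1 = -x_1^{3} + 2x_1^{2}x_2 - x_1^{2} - 2x_1x_2^{2} + x_1x_2 + 2, LT = x_1^{3}.
f_2 = -x_1x_2^{2} + x_2^{2}, LT = x_1x_2^{2}.

S(f_1,f_2): lcm = x_1^{3}x_2^{2}. S = -2x_1^{2}x_2^{3} + 2x_1^{2}x_2^{2} + 2x_1x_2^{4} - x_1x_2^{3} - 2x_2^{2}.
  leading term x_1^{2}x_2^{3}: subtract (2x_1x_2)·f_2 from -2x_1^{2}x_2^{3} + 2x_1^{2}x_2^{2} + 2x_1x_2^{4} - x_1x_2^{3} - 2x_2^{2} → 2x_1^{2}x_2^{2} + 2x_1x_2^{4} + 2x_1x_2^{3} - 2x_2^{2}
  leading term x_1^{2}x_2^{2}: subtract (-2x_1)·f_2 from 2x_1^{2}x_2^{2} + 2x_1x_2^{4} + 2x_1x_2^{3} - 2x_2^{2} → 2x_1x_2^{4} + 2x_1x_2^{3} + 2x_1x_2^{2} - 2x_2^{2}
  leading term x_1x_2^{4}: subtract (-2x_2^{2})·f_2 from 2x_1x_2^{4} + 2x_1x_2^{3} + 2x_1x_2^{2} - 2x_2^{2} → 2x_1x_2^{3} + 2x_1x_2^{2} + 2x_2^{4} - 2x_2^{2}
  leading term x_1x_2^{3}: subtract (-2x_2)·f_2 from 2x_1x_2^{3} + 2x_1x_2^{2} + 2x_2^{4} - 2x_2^{2} → 2x_1x_2^{2} + 2x_2^{4} + 2x_2^{3} - 2x_2^{2}
  leading term x_1x_2^{2}: subtract (-2)·f_2 from 2x_1x_2^{2} + 2x_2^{4} + 2x_2^{3} - 2x_2^{2} → 2x_2^{4} + 2x_2^{3}
  leading term x_2^{4}: no divisor's leading term divides it; move 2x_2^{4} to the remainder.
  leading term x_2^{3}: no divisor's leading term divides it; move 2x_2^{3} to the remainder.
  remainder 2x_2^{4} + 2x_2^{3} ≠ 0; add h_3 = 2x_2^{4} + 2x_2^{3} to the basis.

The other S-polynomials (S(f_1,h_3), S(f_2,h_3)) all reduce to 0 modulo the current basis, so we have a Gröbner basis.
Inter-reduce: drop elements whose leading term is divisible by another's, tail-reduce, and make monic.
Reduced Gröbner basis: {x_1^{3} - 2x_1^{2}x_2 + x_1^{2} - x_1x_2 + 2x_2^{2} - 2, x_1x_2^{2} - x_2^{2}, x_2^{4} + x_2^{3}}.
Label its elements g_1 = x_1^{3} - 2x_1^{2}x_2 + x_1^{2} - x_1x_2 + 2x_2^{2} - 2, g_2 = x_1x_2^{2} - x_2^{2}, g_3 = x_2^{4} + x_2^{3}.

Reduce p = -2x_1 + 2x_2^{2} + 2x_2 + 2 modulo G:
  leading term x_1: no divisor's leading term divides it; move -2x_1 to the remainder.
  leading term x_2^{2}: no divisor's leading term divides it; move 2x_2^{2} to the remainder.
  leading term x_2: no divisor's leading term divides it; move 2x_2 to the remainder.
  leading term 1: no divisor's leading term divides it; move 2 to the remainder.
  normal form = -2x_1 + 2x_2^{2} + 2x_2 + 2.
The normal form is nonzero, so p ∉ I. Since p minus its normal form lies in I, I + (p) = I + (r) where r = -2x_1 + 2x_2^{2} + 2x_2 + 2; decide whether this ideal is the whole ring.
Run Buchberger on G together with r (pairs among the g_i already reduce to 0 since G is a Gröbner basis):
g_1 = x_1^{3} - 2x_1^{2}x_2 + x_1^{2} - x_1x_2 + 2x_2^{2} - 2, LT = x_1^{3}.
g_2 = x_1x_2^{2} - x_2^{2}, LT = x_1x_2^{2}.
g_3 = x_2^{4} + x_2^{3}, LT = x_2^{4}.
r = -2x_1 + 2x_2^{2} + 2x_2 + 2, LT = x_1.

S(g_1,r): lcm = x_1^{3}. S = x_1^{2}x_2^{2} - x_1^{2}x_2 + 2x_1^{2} - x_1x_2 + 2x_2^{2} - 2.
  leading term x_1^{2}x_2^{2}: subtract (x_1)·g_2 from x_1^{2}x_2^{2} - x_1^{2}x_2 + 2x_1^{2} - x_1x_2 + 2x_2^{2} - 2 → -x_1^{2}x_2 + 2x_1^{2} + x_1x_2^{2} - x_1x_2 + 2x_2^{2} - 2
  leading term x_1^{2}x_2: subtract (-2x_1x_2)·r from -x_1^{2}x_2 + 2x_1^{2} + x_1x_2^{2} - x_1x_2 + 2x_2^{2} - 2 → 2x_1^{2} - x_1x_2^{3} - 2x_1x_2 + 2x_2^{2} - 2
  leading term x_1^{2}: subtract (-x_1)·r from 2x_1^{2} - x_1x_2^{3} - 2x_1x_2 + 2x_2^{2} - 2 → -x_1x_2^{3} + 2x_1x_2^{2} + 2x_1 + 2x_2^{2} - 2
  leading term x_1x_2^{3}: subtract (-x_2)·g_2 from -x_1x_2^{3} + 2x_1x_2^{2} + 2x_1 + 2x_2^{2} - 2 → 2x_1x_2^{2} + 2x_1 - x_2^{3} + 2x_2^{2} - 2
  leading term x_1x_2^{2}: subtract (2)·g_2 from 2x_1x_2^{2} + 2x_1 - x_2^{3} + 2x_2^{2} - 2 → 2x_1 - x_2^{3} - x_2^{2} - 2
  leading term x_1: subtract (-1)·r from 2x_1 - x_2^{3} - x_2^{2} - 2 → -x_2^{3} + x_2^{2} + 2x_2
  leading term x_2^{3}: no divisor's leading term divides it; move -x_2^{3} to the remainder.
  leading term x_2^{2}: no divisor's leading term divides it; move x_2^{2} to the remainder.
  leading term x_2: no divisor's leading term divides it; move 2x_2 to the remainder.
  remainder -x_2^{3} + x_2^{2} + 2x_2 ≠ 0; add m_5 = -x_2^{3} + x_2^{2} + 2x_2 to the basis.

S(g_2,m_5): lcm = x_1x_2^{3}. S = x_1x_2^{2} + 2x_1x_2 - x_2^{3}.
  leading term x_1x_2^{2}: subtract (1)·g_2 from x_1x_2^{2} + 2x_1x_2 - x_2^{3} → 2x_1x_2 - x_2^{3} + x_2^{2}
  leading term x_1x_2: subtract (-x_2)·r from 2x_1x_2 - x_2^{3} + x_2^{2} → x_2^{3} - 2x_2^{2} + 2x_2
  leading term x_2^{3}: subtract (-1)·m_5 from x_2^{3} - 2x_2^{2} + 2x_2 → -x_2^{2} - x_2
  leading term x_2^{2}: no divisor's leading term divides it; move -x_2^{2} to the remainder.
  leading term x_2: no divisor's leading term divides it; move -x_2 to the remainder.
  remainder -x_2^{2} - x_2 ≠ 0; add m_6 = -x_2^{2} - x_2 to the basis.

The other S-polynomials (S(g_1,g_2), S(g_1,g_3), S(g_2,g_3), S(g_2,r), S(g_3,r), S(g_1,m_5), S(g_3,m_5), S(r,m_5), S(g_1,m_6), S(g_2,m_6), S(g_3,m_6), S(r,m_6), S(m_5,m_6)) all reduce to 0 modulo the current basis, so we have a Gröbner basis.
Inter-reduce: drop elements whose leading term is divisible by another's, tail-reduce, and make monic.
Reduced Gröbner basis: {x_1 - 1, x_2^{2} + x_2}.
The reduced Gröbner basis of I + (p) is {x_1 - 1, x_2^{2} + x_2} ≠ {1}, a proper ideal, so the enlarged system stays consistent: p is independent of I, with normal form -2x_1 + 2x_2^{2} + 2x_2 + 2.

The remainder on division by a Gröbner basis is unique — it is the normal form.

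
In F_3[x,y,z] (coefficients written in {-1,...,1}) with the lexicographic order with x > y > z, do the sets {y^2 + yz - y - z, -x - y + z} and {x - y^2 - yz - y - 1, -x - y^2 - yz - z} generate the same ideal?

No, the ideals differ.

Equality of ideals is decidable: compute both reduced Gröbner bases (unique for the ordering) and check whether they agree.
Buchberger on the first generating set:
f_1 = y^2 + yz - y - z, LT = y^2.
f_2 = -x - y + z, LT = x.

The S-polynomials (S(f_1,f_2)) all reduce to 0 modulo the current basis, so we have a Gröbner basis.
Inter-reduce: drop elements whose leading term is divisible by another's, tail-reduce, and make monic.
Reduced Gröbner basis: {x + y - z, y^2 + yz - y - z}.

Buchberger on the second generating set:
h_1 = x - y^2 - yz - y - 1, LT = x.
h_2 = -x - y^2 - yz - z, LT = x.

S(h_1,h_2): lcm = x. S = y^2 + yz - y - z - 1.
  leading term y^2: no divisor's leading term divides it; move y^2 to the remainder.
  leading term yz: no divisor's leading term divides it; move yz to the remainder.
  leading term y: no divisor's leading term divides it; move -y to the remainder.
  leading term z: no divisor's leading term divides it; move -z to the remainder.
  leading term 1: no divisor's leading term divides it; move -1 to the remainder.
  remainder y^2 + yz - y - z - 1 ≠ 0; add k_3 = y^2 + yz - y - z - 1 to the basis.

The other S-polynomials (S(h_1,k_3), S(h_2,k_3)) all reduce to 0 modulo the current basis, so we have a Gröbner basis.
Inter-reduce: drop elements whose leading term is divisible by another's, tail-reduce, and make monic.
Reduced Gröbner basis: {x + y - z + 1, y^2 + yz - y - z - 1}.

These differ, so the ideals are not equal.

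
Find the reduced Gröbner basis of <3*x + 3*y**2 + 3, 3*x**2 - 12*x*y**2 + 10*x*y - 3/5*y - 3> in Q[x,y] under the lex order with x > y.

G = {x + y**2 + 1, y**4 - 2/3*y**3 + 6/5*y**2 - 53/75*y}

Buchberger's algorithm terminates because the ascending chain of leading-term ideals stabilizes.

f_1 = 3*x + 3*y**2 + 3, LT = x.
f_2 = 3*x**2 - 12*x*y**2 + 10*x*y - 3/5*y - 3, LT = x**2.

S(f_1,f_2): lcm = x**2. S = 5*x*y**2 - 10/3*x*y + x + 1/5*y + 1.
  reduce S modulo (f_1, f_2):
  remainder -5*y**4 + 10/3*y**3 - 6*y**2 + 53/15*y ≠ 0; add g_3 = -5*y**4 + 10/3*y**3 - 6*y**2 + 53/15*y to the basis.

The other S-polynomials (S(f_1,g_3), S(f_2,g_3)) all reduce to 0 modulo the current basis, so we have a Gröbner basis.
Inter-reduce: drop elements whose leading term is divisible by another's, tail-reduce, and make monic.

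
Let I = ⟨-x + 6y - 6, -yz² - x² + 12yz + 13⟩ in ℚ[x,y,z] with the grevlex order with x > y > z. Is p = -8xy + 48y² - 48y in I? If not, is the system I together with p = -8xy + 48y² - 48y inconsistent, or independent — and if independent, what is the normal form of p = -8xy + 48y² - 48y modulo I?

-8xy + 48y² - 48y lies in I (it reduces to 0).

First compute the reduced Gröbner basis of I by Buchberger's algorithm.
f_1 = -x + 6y - 6, LT = x.
f_2 = -yz² - x² + 12yz + 13, LT = yz².

The S-polynomials (S(f_1,f_2)) all reduce to 0 modulo the current basis, so we have a Gröbner basis.
Inter-reduce: drop elements whose leading term is divisible by another's, tail-reduce, and make monic.
Reduced Gröbner basis: {yz² + 36y² - 12yz - 72y + 23, x - 6y + 6}.
Label its elements g_1 = yz² + 36y² - 12yz - 72y + 23, g_2 = x - 6y + 6.

Reduce p = -8xy + 48y² - 48y modulo G:
  leading term xy: subtract (-8y)·g_2 from -8xy + 48y² - 48y → 0
  normal form = 0.
Since the normal form is 0, p ∈ I.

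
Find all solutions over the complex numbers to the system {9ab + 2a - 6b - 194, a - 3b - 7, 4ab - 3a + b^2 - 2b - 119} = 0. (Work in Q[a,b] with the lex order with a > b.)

Compute a lex Gröbner basis by Buchberger's algorithm.
f_1 = 9ab + 2a - 6b - 194, LT = ab.
f_2 = a - 3b - 7, LT = a.
f_3 = 4ab - 3a + b^2 - 2b - 119, LT = ab.

S(f_1,f_2): lcm = ab. S = 2/9a + 3b^2 + 19/3b - 194/9.
  reduce S modulo (f_1, f_2, f_3):
  remainder 3b^2 + 7b - 20 ≠ 0; add h_4 = 3b^2 + 7b - 20 to the basis.

S(f_1,f_3): lcm = ab. S = 35/36a - 1/4b^2 - 1/6b + 295/36.
  reduce S modulo (f_1, f_2, f_3, h_4):
  remainder 10/3b + 40/3 ≠ 0; add h_5 = 10/3b + 40/3 to the basis.

The other S-polynomials (S(f_2,f_3), S(f_1,h_4), S(f_2,h_4), S(f_3,h_4), S(f_1,h_5), S(f_2,h_5), S(f_3,h_5), S(h_4,h_5)) all reduce to 0 modulo the current basis, so we have a Gröbner basis.
Inter-reduce: drop elements whose leading term is divisible by another's, tail-reduce, and make monic.
Reduced Gröbner basis: {a + 5, b + 4}.

A lex Gröbner basis eliminates variables successively. Here b + 4 depends only on b, with roots {-4}; lifting each root through the earlier basis elements recovers the full solutions.
  b = -4: the earlier basis element becomes a + 5 = 0, giving a = -5 — point (-5, -4).

{(-5, -4)}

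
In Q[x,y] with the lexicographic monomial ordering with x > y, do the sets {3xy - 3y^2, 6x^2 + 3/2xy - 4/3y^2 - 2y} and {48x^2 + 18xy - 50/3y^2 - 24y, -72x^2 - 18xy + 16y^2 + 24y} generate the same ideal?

No, the ideals differ.

Since reduced Gröbner bases are canonical representatives of ideals under a given ordering, it suffices to compute and compare them.
Buchberger on the first generating set:
f_1 = 3xy - 3y^2, LT = xy.
f_2 = 6x^2 + 3/2xy - 4/3y^2 - 2y, LT = x^2.

S(f_1,f_2): lcm = x^2y. S = -5/4xy^2 + 2/9y^3 + 1/3y^2.
  leading term xy^2: subtract (-5/12y)·f_1 from -5/4xy^2 + 2/9y^3 + 1/3y^2 → -37/36y^3 + 1/3y^2
  leading term y^3: no divisor's leading term divides it; move -37/36y^3 to the remainder.
  leading term y^2: no divisor's leading term divides it; move 1/3y^2 to the remainder.
  remainder -37/36y^3 + 1/3y^2 ≠ 0; add g_3 = -37/36y^3 + 1/3y^2 to the basis.

The other S-polynomials (S(f_1,g_3), S(f_2,g_3)) all reduce to 0 modulo the current basis, so we have a Gröbner basis.
Inter-reduce: drop elements whose leading term is divisible by another's, tail-reduce, and make monic.
Reduced Gröbner basis: {x^2 + 1/36y^2 - 1/3y, xy - y^2, y^3 - 12/37y^2}.

Buchberger on the second generating set:
h_1 = 48x^2 + 18xy - 50/3y^2 - 24y, LT = x^2.
h_2 = -72x^2 - 18xy + 16y^2 + 24y, LT = x^2.

S(h_1,h_2): lcm = x^2. S = 1/8xy - 1/8y^2 - 1/6y.
  leading term xy: no divisor's leading term divides it; move 1/8xy to the remainder.
  leading term y^2: no divisor's leading term divides it; move -1/8y^2 to the remainder.
  leading term y: no divisor's leading term divides it; move -1/6y to the remainder.
  remainder 1/8xy - 1/8y^2 - 1/6y ≠ 0; add k_3 = 1/8xy - 1/8y^2 - 1/6y to the basis.

S(h_1,k_3): lcm = x^2y. S = 11/8xy^2 + 4/3xy - 25/72y^3 - 1/2y^2.
  leading term xy^2: subtract (11y)·k_3 from 11/8xy^2 + 4/3xy - 25/72y^3 - 1/2y^2 → 4/3xy + 37/36y^3 + 4/3y^2
  leading term xy: subtract (32/3)·k_3 from 4/3xy + 37/36y^3 + 4/3y^2 → 37/36y^3 + 8/3y^2 + 16/9y
  leading term y^3: no divisor's leading term divides it; move 37/36y^3 to the remainder.
  leading term y^2: no divisor's leading term divides it; move 8/3y^2 to the remainder.
  leading term y: no divisor's leading term divides it; move 16/9y to the remainder.
  remainder 37/36y^3 + 8/3y^2 + 16/9y ≠ 0; add k_4 = 37/36y^3 + 8/3y^2 + 16/9y to the basis.

The other S-polynomials (S(h_2,k_3), S(h_1,k_4), S(h_2,k_4), S(k_3,k_4)) all reduce to 0 modulo the current basis, so we have a Gröbner basis.
Inter-reduce: drop elements whose leading term is divisible by another's, tail-reduce, and make monic.
Reduced Gröbner basis: {x^2 + 1/36y^2, xy - y^2 - 4/3y, y^3 + 96/37y^2 + 64/37y}.

Since the reduced bases disagree, the two ideals are not the same.
The choice of monomial ordering does not affect the verdict — as long as both bases are computed under the same ordering, their equality decides ideal equality.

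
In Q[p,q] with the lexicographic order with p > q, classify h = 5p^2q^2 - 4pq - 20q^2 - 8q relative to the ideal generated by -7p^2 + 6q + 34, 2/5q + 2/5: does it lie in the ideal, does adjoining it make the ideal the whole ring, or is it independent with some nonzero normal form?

First compute the reduced Gröbner basis of I by Buchberger's algorithm.
f_1 = -7p^2 + 6q + 34, LT = p^2.
f_2 = 2/5q + 2/5, LT = q.

The S-polynomials (S(f_1,f_2)) all reduce to 0 modulo the current basis, so we have a Gröbner basis.
Inter-reduce: drop elements whose leading term is divisible by another's, tail-reduce, and make monic.
Reduced Gröbner basis: {p^2 - 4, q + 1}.
Label its elements g_1 = p^2 - 4, g_2 = q + 1.

Reduce h = 5p^2q^2 - 4pq - 20q^2 - 8q modulo G:
  leading term p^2q^2: subtract (5q^2)·g_1 from 5p^2q^2 - 4pq - 20q^2 - 8q → -4pq - 8q
  leading term pq: subtract (-4p)·g_2 from -4pq - 8q → 4p - 8q
  leading term p: no divisor's leading term divides it; move 4p to the remainder.
  leading term q: subtract (-8)·g_2 from -8q → 8
  leading term 1: no divisor's leading term divides it; move 8 to the remainder.
  normal form = 4p + 8.
The normal form is nonzero, so h ∉ I. Since h minus its normal form lies in I, I + (h) = I + (r) where r = 4p + 8; decide whether this ideal is the whole ring.
Run Buchberger on G together with r (pairs among the g_i already reduce to 0 since G is a Gröbner basis):
g_1 = p^2 - 4, LT = p^2.
g_2 = q + 1, LT = q.
r = 4p + 8, LT = p.

The S-polynomials (S(g_1,g_2), S(g_1,r), S(g_2,r)) all reduce to 0 modulo the current basis, so we have a Gröbner basis.
Inter-reduce: drop elements whose leading term is divisible by another's, tail-reduce, and make monic.
Reduced Gröbner basis: {p + 2, q + 1}.
The reduced Gröbner basis of I + (h) is {p + 2, q + 1} ≠ {1}, a proper ideal, so the enlarged system stays consistent: h is independent of I, with normal form 4p + 8.

5p^2q^2 - 4pq - 20q^2 - 8q is independent of I; its normal form modulo I is 4p + 8.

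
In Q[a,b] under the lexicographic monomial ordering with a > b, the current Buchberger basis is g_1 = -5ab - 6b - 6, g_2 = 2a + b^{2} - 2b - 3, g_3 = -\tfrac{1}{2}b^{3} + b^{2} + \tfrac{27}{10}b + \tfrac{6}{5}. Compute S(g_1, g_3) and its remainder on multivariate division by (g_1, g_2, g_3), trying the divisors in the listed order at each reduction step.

S(g_1, g_3) = 2ab^{2} + \tfrac{27}{5}ab + \tfrac{12}{5}a + \tfrac{6}{5}b^{3} + \tfrac{6}{5}b^{2}; remainder on division = 0.

lcm(LM(g_1), LM(g_3)) = ab^{3}.
S = (lcm/LT(g_1))·g_1 − (lcm/LT(g_3))·g_3 = 2ab^{2} + \tfrac{27}{5}ab + \tfrac{12}{5}a + \tfrac{6}{5}b^{3} + \tfrac{6}{5}b^{2}.
Reduce S modulo (g_1, g_2, g_3) in that order:
  leading term ab^{2}: subtract (-\tfrac{2}{5}b)·g_1 from 2ab^{2} + \tfrac{27}{5}ab + \tfrac{12}{5}a + \tfrac{6}{5}b^{3} + \tfrac{6}{5}b^{2} → \tfrac{27}{5}ab + \tfrac{12}{5}a + \tfrac{6}{5}b^{3} - \tfrac{6}{5}b^{2} - \tfrac{12}{5}b
  leading term ab: subtract (-\tfrac{27}{25})·g_1 from \tfrac{27}{5}ab + \tfrac{12}{5}a + \tfrac{6}{5}b^{3} - \tfrac{6}{5}b^{2} - \tfrac{12}{5}b → \tfrac{12}{5}a + \tfrac{6}{5}b^{3} - \tfrac{6}{5}b^{2} - \tfrac{222}{25}b - \tfrac{162}{25}
  leading term a: subtract (\tfrac{6}{5})·g_2 from \tfrac{12}{5}a + \tfrac{6}{5}b^{3} - \tfrac{6}{5}b^{2} - \tfrac{222}{25}b - \tfrac{162}{25} → \tfrac{6}{5}b^{3} - \tfrac{12}{5}b^{2} - \tfrac{162}{25}b - \tfrac{72}{25}
  leading term b^{3}: subtract (-\tfrac{12}{5})·g_3 from \tfrac{6}{5}b^{3} - \tfrac{12}{5}b^{2} - \tfrac{162}{25}b - \tfrac{72}{25} → 0
The remainder is 0, so this S-polynomial contributes no new basis element.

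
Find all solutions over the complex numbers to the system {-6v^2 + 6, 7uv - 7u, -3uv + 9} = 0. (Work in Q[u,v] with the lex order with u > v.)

{(3, 1)}

Compute a lex Gröbner basis by Buchberger's algorithm.
f_1 = -6v^2 + 6, LT = v^2.
f_2 = 7uv - 7u, LT = uv.
f_3 = -3uv + 9, LT = uv.

S(f_1,f_3): lcm = uv^2. S = -u + 3v.
  reduce S modulo (f_1, f_2, f_3):
  remainder -u + 3v ≠ 0; add h_4 = -u + 3v to the basis.

S(f_2,f_3): lcm = uv. S = -u + 3.
  reduce S modulo (f_1, f_2, f_3, h_4):
  remainder -3v + 3 ≠ 0; add h_5 = -3v + 3 to the basis.

The other S-polynomials (S(f_1,f_2), S(f_1,h_4), S(f_2,h_4), S(f_3,h_4), S(f_1,h_5), S(f_2,h_5), S(f_3,h_5), S(h_4,h_5)) all reduce to 0 modulo the current basis, so we have a Gröbner basis.
Inter-reduce: drop elements whose leading term is divisible by another's, tail-reduce, and make monic.
Reduced Gröbner basis: {u - 3, v - 1}.

Elimination: the polynomial v - 1 lies in the elimination ideal for v, so v ∈ {1}. For each such v, the remaining basis elements (now univariate) give the rest of the solution.
  v = 1: the earlier basis element becomes u - 3 = 0, giving u = 3 — point (3, 1).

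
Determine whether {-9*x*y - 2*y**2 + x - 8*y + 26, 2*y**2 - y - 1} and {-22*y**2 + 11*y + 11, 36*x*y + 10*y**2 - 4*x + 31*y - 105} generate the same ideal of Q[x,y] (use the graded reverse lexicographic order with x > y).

Two ideals are equal iff their reduced Gröbner bases coincide (the reduced basis is unique for a fixed ordering).
Buchberger on the first generating set:
f_1 = -9*x*y - 2*y**2 + x - 8*y + 26, LT = x*y.
f_2 = 2*y**2 - y - 1, LT = y**2.

S(f_1,f_2): lcm = x*y**2. S = 2/9*y**3 + 7/18*x*y + 8/9*y**2 + 1/2*x - 26/9*y.
  reduce S modulo (f_1, f_2):
  remainder 44/81*x - 8/3*y + 128/81 ≠ 0; add g_3 = 44/81*x - 8/3*y + 128/81 to the basis.

The other S-polynomials (S(f_1,g_3), S(f_2,g_3)) all reduce to 0 modulo the current basis, so we have a Gröbner basis.
Inter-reduce: drop elements whose leading term is divisible by another's, tail-reduce, and make monic.
Reduced Gröbner basis: {y**2 - 1/2*y - 1/2, x - 54/11*y + 32/11}.

Buchberger on the second generating set:
h_1 = -22*y**2 + 11*y + 11, LT = y**2.
h_2 = 36*x*y + 10*y**2 - 4*x + 31*y - 105, LT = x*y.

S(h_1,h_2): lcm = x*y**2. S = -5/18*y**3 - 7/18*x*y - 31/36*y**2 - 1/2*x + 35/12*y.
  reduce S modulo (h_1, h_2):
  remainder -44/81*x + 8/3*y - 128/81 ≠ 0; add k_3 = -44/81*x + 8/3*y - 128/81 to the basis.

The other S-polynomials (S(h_1,k_3), S(h_2,k_3)) all reduce to 0 modulo the current basis, so we have a Gröbner basis.
Inter-reduce: drop elements whose leading term is divisible by another's, tail-reduce, and make monic.
Reduced Gröbner basis: {y**2 - 1/2*y - 1/2, x - 54/11*y + 32/11}.

These coincide, so the ideals are equal.

Yes, the ideals are equal.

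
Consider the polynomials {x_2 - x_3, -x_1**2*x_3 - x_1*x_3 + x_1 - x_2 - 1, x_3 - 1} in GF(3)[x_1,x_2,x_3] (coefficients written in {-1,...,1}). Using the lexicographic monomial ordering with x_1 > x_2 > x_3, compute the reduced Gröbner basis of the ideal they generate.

G = {x_1**2 - 1, x_2 - 1, x_3 - 1}

The reduced Gröbner basis is the canonical form of the ideal for this ordering.

f_1 = x_2 - x_3, LT = x_2.
f_2 = -x_1**2*x_3 - x_1*x_3 + x_1 - x_2 - 1, LT = x_1**2*x_3.
f_3 = x_3 - 1, LT = x_3.

S(f_2,f_3): lcm = x_1**2*x_3. S = x_1**2 + x_1*x_3 - x_1 + x_2 + 1.
  reduce S modulo (f_1, f_2, f_3):
  remainder x_1**2 - 1 ≠ 0; add g_4 = x_1**2 - 1 to the basis.

The other S-polynomials (S(f_1,f_2), S(f_1,f_3), S(f_1,g_4), S(f_2,g_4), S(f_3,g_4)) all reduce to 0 modulo the current basis, so we have a Gröbner basis.
Inter-reduce: drop elements whose leading term is divisible by another's, tail-reduce, and make monic.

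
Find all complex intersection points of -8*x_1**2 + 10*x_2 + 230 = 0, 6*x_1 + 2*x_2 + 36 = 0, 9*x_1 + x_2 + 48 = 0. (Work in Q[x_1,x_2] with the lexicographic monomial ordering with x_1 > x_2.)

{(-5, -3)}

Compute a lex Gröbner basis by Buchberger's algorithm.
f_1 = -8*x_1**2 + 10*x_2 + 230, LT = x_1**2.
f_2 = 6*x_1 + 2*x_2 + 36, LT = x_1.
f_3 = 9*x_1 + x_2 + 48, LT = x_1.

S(f_1,f_2): lcm = x_1**2. S = -1/3*x_1*x_2 - 6*x_1 - 5/4*x_2 - 115/4.
  reduce S modulo (f_1, f_2, f_3):
  remainder 1/9*x_2**2 + 11/4*x_2 + 29/4 ≠ 0; add h_4 = 1/9*x_2**2 + 11/4*x_2 + 29/4 to the basis.

S(f_1,f_3): lcm = x_1**2. S = -1/9*x_1*x_2 - 16/3*x_1 - 5/4*x_2 - 115/4.
  reduce S modulo (f_1, f_2, f_3, h_4):
  remainder 5/18*x_2 + 5/6 ≠ 0; add h_5 = 5/18*x_2 + 5/6 to the basis.

The other S-polynomials (S(f_2,f_3), S(f_1,h_4), S(f_2,h_4), S(f_3,h_4), S(f_1,h_5), S(f_2,h_5), S(f_3,h_5), S(h_4,h_5)) all reduce to 0 modulo the current basis, so we have a Gröbner basis.
Inter-reduce: drop elements whose leading term is divisible by another's, tail-reduce, and make monic.
Reduced Gröbner basis: {x_1 + 5, x_2 + 3}.

A lex Gröbner basis eliminates variables successively. Here x_2 + 3 depends only on x_2, with roots {-3}; lifting each root through the earlier basis elements recovers the full solutions.
  x_2 = -3: the earlier basis element becomes x_1 + 5 = 0, giving x_1 = -5 — point (-5, -3).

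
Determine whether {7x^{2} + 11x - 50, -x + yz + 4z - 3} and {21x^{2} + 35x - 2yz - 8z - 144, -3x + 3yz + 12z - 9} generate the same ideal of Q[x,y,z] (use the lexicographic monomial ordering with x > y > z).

Yes, the ideals are equal.

For a fixed monomial order, each ideal has a unique reduced Gröbner basis; comparing bases decides equality.
Buchberger on the first generating set:
f_1 = 7x^{2} + 11x - 50, LT = x^{2}.
f_2 = -x + yz + 4z - 3, LT = x.

S(f_1,f_2): lcm = x^{2}. S = xyz + 4xz - \tfrac{10}{7}x - \tfrac{50}{7}.
  leading term xyz: subtract (-yz)·f_2 from xyz + 4xz - \tfrac{10}{7}x - \tfrac{50}{7} → 4xz - \tfrac{10}{7}x + y^{2}z^{2} + 4yz^{2} - 3yz - \tfrac{50}{7}
  leading term xz: subtract (-4z)·f_2 from 4xz - \tfrac{10}{7}x + y^{2}z^{2} + 4yz^{2} - 3yz - \tfrac{50}{7} → -\tfrac{10}{7}x + y^{2}z^{2} + 8yz^{2} - 3yz + 16z^{2} - 12z - \tfrac{50}{7}
  leading term x: subtract (\tfrac{10}{7})·f_2 from -\tfrac{10}{7}x + y^{2}z^{2} + 8yz^{2} - 3yz + 16z^{2} - 12z - \tfrac{50}{7} → y^{2}z^{2} + 8yz^{2} - \tfrac{31}{7}yz + 16z^{2} - \tfrac{124}{7}z - \tfrac{20}{7}
  leading term y^{2}z^{2}: no divisor's leading term divides it; move y^{2}z^{2} to the remainder.
  leading term yz^{2}: no divisor's leading term divides it; move 8yz^{2} to the remainder.
  leading term yz: no divisor's leading term divides it; move -\tfrac{31}{7}yz to the remainder.
  leading term z^{2}: no divisor's leading term divides it; move 16z^{2} to the remainder.
  leading term z: no divisor's leading term divides it; move -\tfrac{124}{7}z to the remainder.
  leading term 1: no divisor's leading term divides it; move -\tfrac{20}{7} to the remainder.
  remainder y^{2}z^{2} + 8yz^{2} - \tfrac{31}{7}yz + 16z^{2} - \tfrac{124}{7}z - \tfrac{20}{7} ≠ 0; add g_3 = y^{2}z^{2} + 8yz^{2} - \tfrac{31}{7}yz + 16z^{2} - \tfrac{124}{7}z - \tfrac{20}{7} to the basis.

The other S-polynomials (S(f_1,g_3), S(f_2,g_3)) all reduce to 0 modulo the current basis, so we have a Gröbner basis.
Inter-reduce: drop elements whose leading term is divisible by another's, tail-reduce, and make monic.
Reduced Gröbner basis: {x - yz - 4z + 3, y^{2}z^{2} + 8yz^{2} - \tfrac{31}{7}yz + 16z^{2} - \tfrac{124}{7}z - \tfrac{20}{7}}.

Buchberger on the second generating set:
h_1 = 21x^{2} + 35x - 2yz - 8z - 144, LT = x^{2}.
h_2 = -3x + 3yz + 12z - 9, LT = x.

S(h_1,h_2): lcm = x^{2}. S = xyz + 4xz - \tfrac{4}{3}x - \tfrac{2}{21}yz - \tfrac{8}{21}z - \tfrac{48}{7}.
  leading term xyz: subtract (-\tfrac{1}{3}yz)·h_2 from xyz + 4xz - \tfrac{4}{3}x - \tfrac{2}{21}yz - \tfrac{8}{21}z - \tfrac{48}{7} → 4xz - \tfrac{4}{3}x + y^{2}z^{2} + 4yz^{2} - \tfrac{65}{21}yz - \tfrac{8}{21}z - \tfrac{48}{7}
  leading term xz: subtract (-\tfrac{4}{3}z)·h_2 from 4xz - \tfrac{4}{3}x + y^{2}z^{2} + 4yz^{2} - \tfrac{65}{21}yz - \tfrac{8}{21}z - \tfrac{48}{7} → -\tfrac{4}{3}x + y^{2}z^{2} + 8yz^{2} - \tfrac{65}{21}yz + 16z^{2} - \tfrac{260}{21}z - \tfrac{48}{7}
  leading term x: subtract (\tfrac{4}{9})·h_2 from -\tfrac{4}{3}x + y^{2}z^{2} + 8yz^{2} - \tfrac{65}{21}yz + 16z^{2} - \tfrac{260}{21}z - \tfrac{48}{7} → y^{2}z^{2} + 8yz^{2} - \tfrac{31}{7}yz + 16z^{2} - \tfrac{124}{7}z - \tfrac{20}{7}
  leading term y^{2}z^{2}: no divisor's leading term divides it; move y^{2}z^{2} to the remainder.
  leading term yz^{2}: no divisor's leading term divides it; move 8yz^{2} to the remainder.
  leading term yz: no divisor's leading term divides it; move -\tfrac{31}{7}yz to the remainder.
  leading term z^{2}: no divisor's leading term divides it; move 16z^{2} to the remainder.
  leading term z: no divisor's leading term divides it; move -\tfrac{124}{7}z to the remainder.
  leading term 1: no divisor's leading term divides it; move -\tfrac{20}{7} to the remainder.
  remainder y^{2}z^{2} + 8yz^{2} - \tfrac{31}{7}yz + 16z^{2} - \tfrac{124}{7}z - \tfrac{20}{7} ≠ 0; add k_3 = y^{2}z^{2} + 8yz^{2} - \tfrac{31}{7}yz + 16z^{2} - \tfrac{124}{7}z - \tfrac{20}{7} to the basis.

The other S-polynomials (S(h_1,k_3), S(h_2,k_3)) all reduce to 0 modulo the current basis, so we have a Gröbner basis.
Inter-reduce: drop elements whose leading term is divisible by another's, tail-reduce, and make monic.
Reduced Gröbner basis: {x - yz - 4z + 3, y^{2}z^{2} + 8yz^{2} - \tfrac{31}{7}yz + 16z^{2} - \tfrac{124}{7}z - \tfrac{20}{7}}.

Same reduced basis, so the two generating sets span the same ideal.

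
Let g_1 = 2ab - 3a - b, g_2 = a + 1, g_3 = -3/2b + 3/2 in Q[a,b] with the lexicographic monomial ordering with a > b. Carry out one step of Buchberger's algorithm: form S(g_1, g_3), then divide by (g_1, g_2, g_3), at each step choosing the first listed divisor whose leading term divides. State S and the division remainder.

lcm(LM(g_1), LM(g_3)) = ab.
S = (lcm/LT(g_1))·g_1 − (lcm/LT(g_3))·g_3 = -1/2a - 1/2b.
Reduce S modulo (g_1, g_2, g_3) in that order:
  leading term a: subtract (-1/2)·g_2 from -1/2a - 1/2b → -1/2b + 1/2
  leading term b: subtract (1/3)·g_3 from -1/2b + 1/2 → 0
The remainder is 0, so this S-polynomial contributes no new basis element.

S(g_1, g_3) = -1/2a - 1/2b; remainder on division = 0.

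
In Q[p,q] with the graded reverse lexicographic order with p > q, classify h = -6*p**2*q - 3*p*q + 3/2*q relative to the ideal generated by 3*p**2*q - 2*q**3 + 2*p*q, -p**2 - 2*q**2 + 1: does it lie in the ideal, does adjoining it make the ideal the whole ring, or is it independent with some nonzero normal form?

First compute the reduced Gröbner basis of I by Buchberger's algorithm.
f_1 = 3*p**2*q - 2*q**3 + 2*p*q, LT = p**2*q.
f_2 = -p**2 - 2*q**2 + 1, LT = p**2.

S(f_1,f_2): lcm = p**2*q. S = -8/3*q**3 + 2/3*p*q + q.
  leading term q**3: no divisor's leading term divides it; move -8/3*q**3 to the remainder.
  leading term p*q: no divisor's leading term divides it; move 2/3*p*q to the remainder.
  leading term q: no divisor's leading term divides it; move q to the remainder.
  remainder -8/3*q**3 + 2/3*p*q + q ≠ 0; add k_3 = -8/3*q**3 + 2/3*p*q + q to the basis.

The other S-polynomials (S(f_1,k_3), S(f_2,k_3)) all reduce to 0 modulo the current basis, so we have a Gröbner basis.
Inter-reduce: drop elements whose leading term is divisible by another's, tail-reduce, and make monic.
Reduced Gröbner basis: {q**3 - 1/4*p*q - 3/8*q, p**2 + 2*q**2 - 1}.
Label its elements g_1 = q**3 - 1/4*p*q - 3/8*q, g_2 = p**2 + 2*q**2 - 1.

Reduce h = -6*p**2*q - 3*p*q + 3/2*q modulo G:
  leading term p**2*q: subtract (-6*q)·g_2 from -6*p**2*q - 3*p*q + 3/2*q → 12*q**3 - 3*p*q - 9/2*q
  leading term q**3: subtract (12)·g_1 from 12*q**3 - 3*p*q - 9/2*q → 0
  normal form = 0.
Since the normal form is 0, h ∈ I.

-6*p**2*q - 3*p*q + 3/2*q lies in I (it reduces to 0).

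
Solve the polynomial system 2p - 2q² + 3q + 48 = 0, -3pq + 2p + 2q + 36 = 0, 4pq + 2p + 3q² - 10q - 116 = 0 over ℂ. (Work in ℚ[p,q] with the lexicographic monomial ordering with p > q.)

{(-2, -4)}

Compute a lex Gröbner basis by Buchberger's algorithm.
f_1 = 2p - 2q² + 3q + 48, LT = p.
f_2 = -3pq + 2p + 2q + 36, LT = pq.
f_3 = 4pq + 2p + 3q² - 10q - 116, LT = pq.

S(f_1,f_2): lcm = pq. S = ⅔p - q³ + 3/2q² + 74/3q + 12.
  leading term p: subtract (⅓)·f_1 from ⅔p - q³ + 3/2q² + 74/3q + 12 → -q³ + 13/6q² + 71/3q - 4
  leading term q³: no divisor's leading term divides it; move -q³ to the remainder.
  leading term q²: no divisor's leading term divides it; move 13/6q² to the remainder.
  leading term q: no divisor's leading term divides it; move 71/3q to the remainder.
  leading term 1: no divisor's leading term divides it; move -4 to the remainder.
  remainder -q³ + 13/6q² + 71/3q - 4 ≠ 0; add h_4 = -q³ + 13/6q² + 71/3q - 4 to the basis.

S(f_1,f_3): lcm = pq. S = -½p - q³ + ¾q² + 53/2q + 29.
  leading term p: subtract (-¼)·f_1 from -½p - q³ + ¾q² + 53/2q + 29 → -q³ + ¼q² + 109/4q + 41
  leading term q³: subtract (1)·h_4 from -q³ + ¼q² + 109/4q + 41 → -23/12q² + 43/12q + 45
  leading term q²: no divisor's leading term divides it; move -23/12q² to the remainder.
  leading term q: no divisor's leading term divides it; move 43/12q to the remainder.
  leading term 1: no divisor's leading term divides it; move 45 to the remainder.
  remainder -23/12q² + 43/12q + 45 ≠ 0; add h_5 = -23/12q² + 43/12q + 45 to the basis.

S(f_3,h_4): lcm = pq³. S = 8/3pq² + 71/3pq - 4p + ¾q⁴ - 5/2q³ - 29q².
  leading term pq²: subtract (4/3q²)·f_1 from 8/3pq² + 71/3pq - 4p + ¾q⁴ - 5/2q³ - 29q² → 71/3pq - 4p + 41/12q⁴ - 13/2q³ - 93q²
  leading term pq: subtract (71/6q)·f_1 from 71/3pq - 4p + 41/12q⁴ - 13/2q³ - 93q² → -4p + 41/12q⁴ + 103/6q³ - 257/2q² - 568q
  leading term p: subtract (-2)·f_1 from -4p + 41/12q⁴ + 103/6q³ - 257/2q² - 568q → 41/12q⁴ + 103/6q³ - 265/2q² - 562q + 96
  leading term q⁴: subtract (-41/12q)·h_4 from 41/12q⁴ + 103/6q³ - 265/2q² - 562q + 96 → 1769/72q³ - 1859/36q² - 1727/3q + 96
  leading term q³: subtract (-1769/72)·h_4 from 1769/72q³ - 1859/36q² - 1727/3q + 96 → 689/432q² + 1255/216q - 41/18
  leading term q²: subtract (-689/828)·h_5 from 689/432q² + 1255/216q - 41/18 → 29119/3312q + 29119/828
  leading term q: no divisor's leading term divides it; move 29119/3312q to the remainder.
  leading term 1: no divisor's leading term divides it; move 29119/828 to the remainder.
  remainder 29119/3312q + 29119/828 ≠ 0; add h_6 = 29119/3312q + 29119/828 to the basis.

The other S-polynomials (S(f_2,f_3), S(f_1,h_4), S(f_2,h_4), S(f_1,h_5), S(f_2,h_5), S(f_3,h_5), S(h_4,h_5), S(f_1,h_6), S(f_2,h_6), S(f_3,h_6), S(h_4,h_6), S(h_5,h_6)) all reduce to 0 modulo the current basis, so we have a Gröbner basis.
Inter-reduce: drop elements whose leading term is divisible by another's, tail-reduce, and make monic.
Reduced Gröbner basis: {p + 2, q + 4}.

Since the basis is lex-ordered, q + 4 is univariate in q. Its roots are {-4}. Back-substituting each root into the other basis elements fixes the other coordinates.
  q = -4: the earlier basis element becomes p + 2 = 0, giving p = -2 — point (-2, -4).
Each listed point satisfies every original equation (direct substitution).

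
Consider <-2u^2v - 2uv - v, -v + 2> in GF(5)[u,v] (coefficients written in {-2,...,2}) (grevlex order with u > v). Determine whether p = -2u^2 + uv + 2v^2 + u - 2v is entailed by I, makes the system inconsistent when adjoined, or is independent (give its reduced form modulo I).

-2u^2 + uv + 2v^2 + u - 2v lies in I (it reduces to 0).

First compute the reduced Gröbner basis of I by Buchberger's algorithm.
f_1 = -2u^2v - 2uv - v, LT = u^2v.
f_2 = -v + 2, LT = v.

S(f_1,f_2): lcm = u^2v. S = 2u^2 + uv - 2v.
  reduce S modulo (f_1, f_2):
  remainder 2u^2 + 2u + 1 ≠ 0; add h_3 = 2u^2 + 2u + 1 to the basis.

The other S-polynomials (S(f_1,h_3), S(f_2,h_3)) all reduce to 0 modulo the current basis, so we have a Gröbner basis.
Inter-reduce: drop elements whose leading term is divisible by another's, tail-reduce, and make monic.
Reduced Gröbner basis: {u^2 + u - 2, v - 2}.
Label its elements g_1 = u^2 + u - 2, g_2 = v - 2.

Reduce p = -2u^2 + uv + 2v^2 + u - 2v modulo G:
  leading term u^2: subtract (-2)·g_1 from -2u^2 + uv + 2v^2 + u - 2v → uv + 2v^2 - 2u - 2v + 1
  leading term uv: subtract (u)·g_2 from uv + 2v^2 - 2u - 2v + 1 → 2v^2 - 2v + 1
  leading term v^2: subtract (2v)·g_2 from 2v^2 - 2v + 1 → 2v + 1
  leading term v: subtract (2)·g_2 from 2v + 1 → 0
  normal form = 0.
Since the normal form is 0, p ∈ I.

The remainder on division by a Gröbner basis is unique — it is the normal form.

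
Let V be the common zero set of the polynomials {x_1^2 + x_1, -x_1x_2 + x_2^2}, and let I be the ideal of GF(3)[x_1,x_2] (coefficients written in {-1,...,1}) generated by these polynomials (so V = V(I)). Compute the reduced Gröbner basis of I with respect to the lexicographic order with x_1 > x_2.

f_1 = x_1^2 + x_1, LT = x_1^2.
f_2 = -x_1x_2 + x_2^2, LT = x_1x_2.

S(f_1,f_2): lcm = x_1^2x_2. S = x_1x_2^2 + x_1x_2.
  leading term x_1x_2^2: subtract (-x_2)·f_2 from x_1x_2^2 + x_1x_2 → x_1x_2 + x_2^3
  leading term x_1x_2: subtract (-1)·f_2 from x_1x_2 + x_2^3 → x_2^3 + x_2^2
  leading term x_2^3: no divisor's leading term divides it; move x_2^3 to the remainder.
  leading term x_2^2: no divisor's leading term divides it; move x_2^2 to the remainder.
  remainder x_2^3 + x_2^2 ≠ 0; add g_3 = x_2^3 + x_2^2 to the basis.

The other S-polynomials (S(f_1,g_3), S(f_2,g_3)) all reduce to 0 modulo the current basis, so we have a Gröbner basis.

G = {x_1^2 + x_1, x_1x_2 - x_2^2, x_2^3 + x_2^2}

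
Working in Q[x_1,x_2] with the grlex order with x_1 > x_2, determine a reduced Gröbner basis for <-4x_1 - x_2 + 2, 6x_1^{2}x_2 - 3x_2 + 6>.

f_1 = -4x_1 - x_2 + 2, LT = x_1.
f_2 = 6x_1^{2}x_2 - 3x_2 + 6, LT = x_1^{2}x_2.

S(f_1,f_2): lcm = x_1^{2}x_2. S = \tfrac{1}{4}x_1x_2^{2} - \tfrac{1}{2}x_1x_2 + \tfrac{1}{2}x_2 - 1.
  reduce S modulo (f_1, f_2):
  remainder -\tfrac{1}{16}x_2^{3} + \tfrac{1}{4}x_2^{2} + \tfrac{1}{4}x_2 - 1 ≠ 0; add g_3 = -\tfrac{1}{16}x_2^{3} + \tfrac{1}{4}x_2^{2} + \tfrac{1}{4}x_2 - 1 to the basis.

The other S-polynomials (S(f_1,g_3), S(f_2,g_3)) all reduce to 0 modulo the current basis, so we have a Gröbner basis.
Inter-reduce: drop elements whose leading term is divisible by another's, tail-reduce, and make monic.

G = {x_2^{3} - 4x_2^{2} - 4x_2 + 16, x_1 + \tfrac{1}{4}x_2 - \tfrac{1}{2}}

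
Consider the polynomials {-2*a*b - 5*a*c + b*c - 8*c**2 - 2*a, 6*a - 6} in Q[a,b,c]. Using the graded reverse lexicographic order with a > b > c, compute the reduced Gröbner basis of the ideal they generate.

G = {b*c - 8*c**2 - 2*b - 5*c - 2, a - 1}

f_1 = -2*a*b - 5*a*c + b*c - 8*c**2 - 2*a, LT = a*b.
f_2 = 6*a - 6, LT = a.

S(f_1,f_2): lcm = a*b. S = 5/2*a*c - 1/2*b*c + 4*c**2 + a + b.
  leading term a*c: subtract (5/12*c)·f_2 from 5/2*a*c - 1/2*b*c + 4*c**2 + a + b → -1/2*b*c + 4*c**2 + a + b + 5/2*c
  leading term b*c: no divisor's leading term divides it; move -1/2*b*c to the remainder.
  leading term c**2: no divisor's leading term divides it; move 4*c**2 to the remainder.
  leading term a: subtract (1/6)·f_2 from a + b + 5/2*c → b + 5/2*c + 1
  leading term b: no divisor's leading term divides it; move b to the remainder.
  leading term c: no divisor's leading term divides it; move 5/2*c to the remainder.
  leading term 1: no divisor's leading term divides it; move 1 to the remainder.
  remainder -1/2*b*c + 4*c**2 + b + 5/2*c + 1 ≠ 0; add g_3 = -1/2*b*c + 4*c**2 + b + 5/2*c + 1 to the basis.

The other S-polynomials (S(f_1,g_3), S(f_2,g_3)) all reduce to 0 modulo the current basis, so we have a Gröbner basis.
Inter-reduce: drop elements whose leading term is divisible by another's, tail-reduce, and make monic.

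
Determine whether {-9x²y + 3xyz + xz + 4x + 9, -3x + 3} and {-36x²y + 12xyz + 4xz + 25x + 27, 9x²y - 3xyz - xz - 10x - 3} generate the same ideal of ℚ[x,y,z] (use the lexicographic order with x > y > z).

Since reduced Gröbner bases are canonical representatives of ideals under a given ordering, it suffices to compute and compare them.
Buchberger on the first generating set:
f_1 = -9x²y + 3xyz + xz + 4x + 9, LT = x²y.
f_2 = -3x + 3, LT = x.

S(f_1,f_2): lcm = x²y. S = -⅓xyz + xy - 1/9xz - 4/9x - 1.
  reduce S modulo (f_1, f_2):
  remainder -⅓yz + y - 1/9z - 13/9 ≠ 0; add g_3 = -⅓yz + y - 1/9z - 13/9 to the basis.

The other S-polynomials (S(f_1,g_3), S(f_2,g_3)) all reduce to 0 modulo the current basis, so we have a Gröbner basis.
Inter-reduce: drop elements whose leading term is divisible by another's, tail-reduce, and make monic.
Reduced Gröbner basis: {x - 1, yz - 3y + ⅓z + 13/3}.

Buchberger on the second generating set:
h_1 = -36x²y + 12xyz + 4xz + 25x + 27, LT = x²y.
h_2 = 9x²y - 3xyz - xz - 10x - 3, LT = x²y.

S(h_1,h_2): lcm = x²y. S = 5/12x - 5/12.
  reduce S modulo (h_1, h_2):
  remainder 5/12x - 5/12 ≠ 0; add k_3 = 5/12x - 5/12 to the basis.

S(h_1,k_3): lcm = x²y. S = -⅓xyz + xy - 1/9xz - 25/36x - ¾.
  reduce S modulo (h_1, h_2, k_3):
  remainder -⅓yz + y - 1/9z - 13/9 ≠ 0; add k_4 = -⅓yz + y - 1/9z - 13/9 to the basis.

The other S-polynomials (S(h_2,k_3), S(h_1,k_4), S(h_2,k_4), S(k_3,k_4)) all reduce to 0 modulo the current basis, so we have a Gröbner basis.
Inter-reduce: drop elements whose leading term is divisible by another's, tail-reduce, and make monic.
Reduced Gröbner basis: {x - 1, yz - 3y + ⅓z + 13/3}.

Same reduced basis, so the two generating sets span the same ideal.
The same test decides containment: I ⊆ J iff every generator of I reduces to 0 modulo a Gröbner basis of J.

Yes, the ideals are equal.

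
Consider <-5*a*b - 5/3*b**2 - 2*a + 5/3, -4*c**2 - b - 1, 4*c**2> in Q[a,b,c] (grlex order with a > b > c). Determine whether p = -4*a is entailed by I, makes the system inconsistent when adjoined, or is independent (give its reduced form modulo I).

First compute the reduced Gröbner basis of I by Buchberger's algorithm.
f_1 = -5*a*b - 5/3*b**2 - 2*a + 5/3, LT = a*b.
f_2 = -4*c**2 - b - 1, LT = c**2.
f_3 = 4*c**2, LT = c**2.

S(f_2,f_3): lcm = c**2. S = 1/4*b + 1/4.
  leading term b: no divisor's leading term divides it; move 1/4*b to the remainder.
  leading term 1: no divisor's leading term divides it; move 1/4 to the remainder.
  remainder 1/4*b + 1/4 ≠ 0; add h_4 = 1/4*b + 1/4 to the basis.

S(f_1,h_4): lcm = a*b. S = 1/3*b**2 - 3/5*a - 1/3.
  leading term b**2: subtract (4/3*b)·h_4 from 1/3*b**2 - 3/5*a - 1/3 → -3/5*a - 1/3*b - 1/3
  leading term a: no divisor's leading term divides it; move -3/5*a to the remainder.
  leading term b: subtract (-4/3)·h_4 from -1/3*b - 1/3 → 0
  remainder -3/5*a ≠ 0; add h_5 = -3/5*a to the basis.

The other S-polynomials (S(f_1,f_2), S(f_1,f_3), S(f_2,h_4), S(f_3,h_4), S(f_1,h_5), S(f_2,h_5), S(f_3,h_5), S(h_4,h_5)) all reduce to 0 modulo the current basis, so we have a Gröbner basis.
Inter-reduce: drop elements whose leading term is divisible by another's, tail-reduce, and make monic.
Reduced Gröbner basis: {c**2, a, b + 1}.
Label its elements g_1 = c**2, g_2 = a, g_3 = b + 1.

Reduce p = -4*a modulo G:
  leading term a: subtract (-4)·g_2 from -4*a → 0
  normal form = 0.
Since the normal form is 0, p ∈ I.

The remainder on division by a Gröbner basis is unique — it is the normal form.

-4*a lies in I (it reduces to 0).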